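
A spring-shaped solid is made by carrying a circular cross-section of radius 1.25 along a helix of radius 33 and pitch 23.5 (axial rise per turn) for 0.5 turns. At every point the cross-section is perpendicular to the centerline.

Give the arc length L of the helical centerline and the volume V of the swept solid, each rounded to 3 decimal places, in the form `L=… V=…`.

2πR = 2π·33 = 207.345115
per-turn = √(207.345115² + 23.5²) = √(42991.9968 + 552.25) = √43544.2468 = 208.672583
L = 0.5 × 208.672583 = 104.336291
V = π·1.25² × L = 4.908739 × 104.336291 = 512.159573

L=104.336 V=512.160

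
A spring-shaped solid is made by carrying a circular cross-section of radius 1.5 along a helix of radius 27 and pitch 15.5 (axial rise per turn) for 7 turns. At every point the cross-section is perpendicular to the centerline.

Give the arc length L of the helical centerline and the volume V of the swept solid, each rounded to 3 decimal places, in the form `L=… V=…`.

2πR = 2π·27 = 169.646003
per-turn = √(169.646003² + 15.5²) = √(28779.7664 + 240.25) = √29020.0164 = 170.352624
L = 7 × 170.352624 = 1192.468367
V = π·1.5² × L = 7.068583 × 1192.468367 = 8429.062185

L=1192.468 V=8429.062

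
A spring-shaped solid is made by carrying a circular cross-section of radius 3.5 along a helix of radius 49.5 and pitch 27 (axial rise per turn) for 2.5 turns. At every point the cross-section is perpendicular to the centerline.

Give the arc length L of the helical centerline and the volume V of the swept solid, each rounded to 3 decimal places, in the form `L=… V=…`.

2πR = 2π·49.5 = 311.017673
per-turn = √(311.017673² + 27²) = √(96731.9927 + 729) = √97460.9927 = 312.187432
L = 2.5 × 312.187432 = 780.468580
V = π·3.5² × L = 38.484510 × 780.468580 = 30035.950882

L=780.469 V=30035.951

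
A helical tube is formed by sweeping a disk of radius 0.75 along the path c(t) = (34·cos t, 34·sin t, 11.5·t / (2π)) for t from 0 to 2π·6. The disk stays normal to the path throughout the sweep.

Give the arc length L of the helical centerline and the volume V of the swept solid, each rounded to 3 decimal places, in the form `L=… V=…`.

L=1283.626 V=2268.354

2πR = 2π·34 = 213.628300
per-turn = √(213.628300² + 11.5²) = √(45637.0508 + 132.25) = √45769.3008 = 213.937609
L = 6 × 213.937609 = 1283.625657
V = π·0.75² × L = 1.767146 × 1283.625657 = 2268.353775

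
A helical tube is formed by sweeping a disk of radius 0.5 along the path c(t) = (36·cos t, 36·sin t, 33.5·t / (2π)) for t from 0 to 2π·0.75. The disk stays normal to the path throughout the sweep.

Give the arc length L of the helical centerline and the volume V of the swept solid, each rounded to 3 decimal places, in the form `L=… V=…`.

L=171.496 V=134.693

2πR = 2π·36 = 226.194671
per-turn = √(226.194671² + 33.5²) = √(51164.0292 + 1122.25) = √52286.2792 = 228.661932
L = 0.75 × 228.661932 = 171.496449
V = π·0.5² × L = 0.785398 × 171.496449 = 134.692996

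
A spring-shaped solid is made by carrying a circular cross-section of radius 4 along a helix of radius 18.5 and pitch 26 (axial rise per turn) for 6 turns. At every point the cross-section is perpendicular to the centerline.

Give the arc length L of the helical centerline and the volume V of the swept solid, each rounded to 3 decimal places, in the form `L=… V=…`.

L=714.667 V=35923.105

2πR = 2π·18.5 = 116.238928
per-turn = √(116.238928² + 26²) = √(13511.4884 + 676) = √14187.4884 = 119.111244
L = 6 × 119.111244 = 714.667463
V = π·4² × L = 50.265482 × 714.667463 = 35923.104847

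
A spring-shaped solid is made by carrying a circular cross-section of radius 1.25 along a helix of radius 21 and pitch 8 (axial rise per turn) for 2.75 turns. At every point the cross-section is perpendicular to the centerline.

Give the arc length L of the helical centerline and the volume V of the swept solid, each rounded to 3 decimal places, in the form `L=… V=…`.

2πR = 2π·21 = 131.946891
per-turn = √(131.946891² + 8²) = √(17409.9822 + 64) = √17473.9822 = 132.189191
L = 2.75 × 132.189191 = 363.520275
V = π·1.25² × L = 4.908739 × 363.520275 = 1784.425976

L=363.520 V=1784.426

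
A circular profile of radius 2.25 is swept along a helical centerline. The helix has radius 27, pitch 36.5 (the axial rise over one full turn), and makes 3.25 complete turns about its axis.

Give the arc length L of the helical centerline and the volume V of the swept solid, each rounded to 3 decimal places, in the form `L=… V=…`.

2πR = 2π·27 = 169.646003
per-turn = √(169.646003² + 36.5²) = √(28779.7664 + 1332.25) = √30112.0164 = 173.528143
L = 3.25 × 173.528143 = 563.966465
V = π·2.25² × L = 15.904313 × 563.966465 = 8969.499072

L=563.966 V=8969.499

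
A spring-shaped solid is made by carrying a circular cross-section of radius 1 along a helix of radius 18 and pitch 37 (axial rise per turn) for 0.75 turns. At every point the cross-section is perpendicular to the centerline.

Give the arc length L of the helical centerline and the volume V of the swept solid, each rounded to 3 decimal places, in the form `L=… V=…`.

L=89.247 V=280.377

2πR = 2π·18 = 113.097336
per-turn = √(113.097336² + 37²) = √(12791.0073 + 1369) = √14160.0073 = 118.995829
L = 0.75 × 118.995829 = 89.246872
V = π·1² × L = 3.141593 × 89.246872 = 280.377316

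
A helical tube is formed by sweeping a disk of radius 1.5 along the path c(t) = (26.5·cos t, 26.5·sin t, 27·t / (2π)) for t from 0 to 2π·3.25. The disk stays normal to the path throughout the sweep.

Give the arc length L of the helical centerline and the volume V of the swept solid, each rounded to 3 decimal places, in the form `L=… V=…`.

2πR = 2π·26.5 = 166.504411
per-turn = √(166.504411² + 27²) = √(27723.7188 + 729) = √28452.7188 = 168.679337
L = 3.25 × 168.679337 = 548.207846
V = π·1.5² × L = 7.068583 × 548.207846 = 3875.052916

L=548.208 V=3875.053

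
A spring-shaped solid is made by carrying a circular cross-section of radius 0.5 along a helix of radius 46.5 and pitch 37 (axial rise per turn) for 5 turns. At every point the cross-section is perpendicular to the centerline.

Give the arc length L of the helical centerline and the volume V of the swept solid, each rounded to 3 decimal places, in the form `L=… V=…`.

2πR = 2π·46.5 = 292.168117
per-turn = √(292.168117² + 37²) = √(85362.2085 + 1369) = √86731.2085 = 294.501627
L = 5 × 294.501627 = 1472.508136
V = π·0.5² × L = 0.785398 × 1472.508136 = 1156.505186

L=1472.508 V=1156.505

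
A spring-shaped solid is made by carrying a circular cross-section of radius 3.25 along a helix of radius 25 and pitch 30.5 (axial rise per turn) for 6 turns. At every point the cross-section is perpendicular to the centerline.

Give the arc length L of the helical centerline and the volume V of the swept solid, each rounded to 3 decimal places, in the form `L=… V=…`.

2πR = 2π·25 = 157.079633
per-turn = √(157.079633² + 30.5²) = √(24674.0110 + 930.25) = √25604.2610 = 160.013315
L = 6 × 160.013315 = 960.079890
V = π·3.25² × L = 33.183072 × 960.079890 = 31858.400519

L=960.080 V=31858.401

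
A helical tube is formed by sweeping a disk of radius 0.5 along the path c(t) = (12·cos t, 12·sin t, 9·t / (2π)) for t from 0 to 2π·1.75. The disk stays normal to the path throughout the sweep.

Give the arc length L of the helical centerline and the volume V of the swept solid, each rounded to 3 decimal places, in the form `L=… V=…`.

L=132.884 V=104.367

2πR = 2π·12 = 75.398224
per-turn = √(75.398224² + 9²) = √(5684.8921 + 81) = √5765.8921 = 75.933472
L = 1.75 × 75.933472 = 132.883576
V = π·0.5² × L = 0.785398 × 132.883576 = 104.366516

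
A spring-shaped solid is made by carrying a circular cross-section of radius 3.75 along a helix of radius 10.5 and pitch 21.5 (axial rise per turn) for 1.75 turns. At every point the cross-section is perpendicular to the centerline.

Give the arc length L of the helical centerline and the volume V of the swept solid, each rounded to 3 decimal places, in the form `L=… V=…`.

L=121.430 V=5364.597

2πR = 2π·10.5 = 65.973446
per-turn = √(65.973446² + 21.5²) = √(4352.4955 + 462.25) = √4814.7455 = 69.388367
L = 1.75 × 69.388367 = 121.429643
V = π·3.75² × L = 44.178647 × 121.429643 = 5364.597300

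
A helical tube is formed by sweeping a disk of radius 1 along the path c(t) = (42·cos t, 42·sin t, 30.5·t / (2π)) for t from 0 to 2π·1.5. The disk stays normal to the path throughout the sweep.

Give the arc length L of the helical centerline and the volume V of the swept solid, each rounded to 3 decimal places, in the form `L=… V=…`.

L=398.476 V=1251.848

2πR = 2π·42 = 263.893783
per-turn = √(263.893783² + 30.5²) = √(69639.9287 + 930.25) = √70570.1787 = 265.650482
L = 1.5 × 265.650482 = 398.475723
V = π·1² × L = 3.141593 × 398.475723 = 1251.848405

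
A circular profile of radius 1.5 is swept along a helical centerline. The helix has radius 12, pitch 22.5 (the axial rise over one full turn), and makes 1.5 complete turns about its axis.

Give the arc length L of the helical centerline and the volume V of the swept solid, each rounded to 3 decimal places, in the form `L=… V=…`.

2πR = 2π·12 = 75.398224
per-turn = √(75.398224² + 22.5²) = √(5684.8921 + 506.25) = √6191.1421 = 78.683811
L = 1.5 × 78.683811 = 118.025717
V = π·1.5² × L = 7.068583 × 118.025717 = 834.274630

L=118.026 V=834.275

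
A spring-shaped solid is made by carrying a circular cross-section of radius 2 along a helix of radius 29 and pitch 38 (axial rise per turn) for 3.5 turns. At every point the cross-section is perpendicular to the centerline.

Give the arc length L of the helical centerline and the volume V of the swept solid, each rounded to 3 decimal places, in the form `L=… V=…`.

L=651.464 V=8186.540

2πR = 2π·29 = 182.212374
per-turn = √(182.212374² + 38²) = √(33201.3492 + 1444) = √34645.3492 = 186.132612
L = 3.5 × 186.132612 = 651.464142
V = π·2² × L = 12.566371 × 651.464142 = 8186.539845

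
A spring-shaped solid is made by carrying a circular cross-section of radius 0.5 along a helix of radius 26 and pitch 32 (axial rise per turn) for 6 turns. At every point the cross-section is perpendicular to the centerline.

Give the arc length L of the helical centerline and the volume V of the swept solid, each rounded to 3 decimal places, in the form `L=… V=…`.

2πR = 2π·26 = 163.362818
per-turn = √(163.362818² + 32²) = √(26687.4103 + 1024) = √27711.4103 = 166.467445
L = 6 × 166.467445 = 998.804671
V = π·0.5² × L = 0.785398 × 998.804671 = 784.459354

L=998.805 V=784.459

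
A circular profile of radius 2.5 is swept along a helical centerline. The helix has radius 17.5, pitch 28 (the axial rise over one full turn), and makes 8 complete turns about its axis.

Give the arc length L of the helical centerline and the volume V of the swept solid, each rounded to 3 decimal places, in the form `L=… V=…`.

L=907.719 V=17823.012

2πR = 2π·17.5 = 109.955743
per-turn = √(109.955743² + 28²) = √(12090.2654 + 784) = √12874.2654 = 113.464820
L = 8 × 113.464820 = 907.718560
V = π·2.5² × L = 19.634954 × 907.718560 = 17823.012257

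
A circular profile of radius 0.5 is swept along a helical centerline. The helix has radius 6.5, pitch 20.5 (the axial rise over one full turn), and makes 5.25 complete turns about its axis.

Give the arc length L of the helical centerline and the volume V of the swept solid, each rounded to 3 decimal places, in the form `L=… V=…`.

2πR = 2π·6.5 = 40.840704
per-turn = √(40.840704² + 20.5²) = √(1667.9631 + 420.25) = √2088.2131 = 45.696971
L = 5.25 × 45.696971 = 239.909097
V = π·0.5² × L = 0.785398 × 239.909097 = 188.424164

L=239.909 V=188.424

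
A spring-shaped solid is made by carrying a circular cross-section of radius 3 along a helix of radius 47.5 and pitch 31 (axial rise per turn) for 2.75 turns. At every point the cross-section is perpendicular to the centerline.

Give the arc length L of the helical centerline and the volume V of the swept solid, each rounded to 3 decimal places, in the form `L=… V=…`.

L=825.157 V=23330.754

2πR = 2π·47.5 = 298.451302
per-turn = √(298.451302² + 31²) = √(89073.1797 + 961) = √90034.1797 = 300.056961
L = 2.75 × 300.056961 = 825.156642
V = π·3² × L = 28.274334 × 825.156642 = 23330.754406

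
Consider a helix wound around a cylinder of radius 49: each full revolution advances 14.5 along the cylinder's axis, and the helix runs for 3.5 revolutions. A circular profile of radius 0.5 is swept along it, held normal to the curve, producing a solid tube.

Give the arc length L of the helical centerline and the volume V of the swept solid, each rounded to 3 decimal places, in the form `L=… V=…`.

L=1078.761 V=847.257

2πR = 2π·49 = 307.876080
per-turn = √(307.876080² + 14.5²) = √(94787.6807 + 210.25) = √94997.9307 = 308.217343
L = 3.5 × 308.217343 = 1078.760701
V = π·0.5² × L = 0.785398 × 1078.760701 = 847.256674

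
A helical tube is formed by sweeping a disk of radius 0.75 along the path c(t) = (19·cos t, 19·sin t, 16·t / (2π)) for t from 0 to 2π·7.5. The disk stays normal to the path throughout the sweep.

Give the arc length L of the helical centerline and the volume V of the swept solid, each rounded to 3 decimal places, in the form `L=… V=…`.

L=903.360 V=1596.368

2πR = 2π·19 = 119.380521
per-turn = √(119.380521² + 16²) = √(14251.7088 + 256) = √14507.7088 = 120.447950
L = 7.5 × 120.447950 = 903.359628
V = π·0.75² × L = 1.767146 × 903.359628 = 1596.368234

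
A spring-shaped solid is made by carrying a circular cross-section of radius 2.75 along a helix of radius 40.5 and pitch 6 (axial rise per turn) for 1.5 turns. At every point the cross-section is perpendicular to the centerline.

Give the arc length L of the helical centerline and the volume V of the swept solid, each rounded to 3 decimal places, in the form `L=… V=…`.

L=381.810 V=9071.145

2πR = 2π·40.5 = 254.469005
per-turn = √(254.469005² + 6²) = √(64754.4745 + 36) = √64790.4745 = 254.539731
L = 1.5 × 254.539731 = 381.809596
V = π·2.75² × L = 23.758294 × 381.809596 = 9071.144802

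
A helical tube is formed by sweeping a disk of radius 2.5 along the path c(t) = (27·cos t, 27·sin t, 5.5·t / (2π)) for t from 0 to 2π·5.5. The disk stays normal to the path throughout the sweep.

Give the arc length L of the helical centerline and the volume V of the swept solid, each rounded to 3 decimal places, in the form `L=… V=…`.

2πR = 2π·27 = 169.646003
per-turn = √(169.646003² + 5.5²) = √(28779.7664 + 30.25) = √28810.0164 = 169.735136
L = 5.5 × 169.735136 = 933.543249
V = π·2.5² × L = 19.634954 × 933.543249 = 18330.078824

L=933.543 V=18330.079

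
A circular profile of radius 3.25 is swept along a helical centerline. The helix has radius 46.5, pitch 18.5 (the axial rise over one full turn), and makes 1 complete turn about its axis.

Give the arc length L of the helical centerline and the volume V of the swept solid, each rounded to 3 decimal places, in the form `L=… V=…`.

L=292.753 V=9714.452

2πR = 2π·46.5 = 292.168117
per-turn = √(292.168117² + 18.5²) = √(85362.2085 + 342.25) = √85704.4585 = 292.753238
L = 1 × 292.753238 = 292.753238
V = π·3.25² × L = 33.183072 × 292.753238 = 9714.451899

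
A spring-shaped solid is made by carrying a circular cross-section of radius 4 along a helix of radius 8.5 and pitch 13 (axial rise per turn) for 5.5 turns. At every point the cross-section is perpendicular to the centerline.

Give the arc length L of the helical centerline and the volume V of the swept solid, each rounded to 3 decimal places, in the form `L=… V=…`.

L=302.316 V=15196.046

2πR = 2π·8.5 = 53.407075
per-turn = √(53.407075² + 13²) = √(2852.3157 + 169) = √3021.3157 = 54.966496
L = 5.5 × 54.966496 = 302.315727
V = π·4² × L = 50.265482 × 302.315727 = 15196.045896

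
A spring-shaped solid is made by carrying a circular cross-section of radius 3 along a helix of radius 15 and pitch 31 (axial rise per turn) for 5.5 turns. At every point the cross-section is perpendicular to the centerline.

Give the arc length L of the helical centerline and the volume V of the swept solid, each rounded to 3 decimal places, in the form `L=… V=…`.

L=545.683 V=15428.831

2πR = 2π·15 = 94.247780
per-turn = √(94.247780² + 31²) = √(8882.6440 + 961) = √9843.6440 = 99.215140
L = 5.5 × 99.215140 = 545.683269
V = π·3² × L = 28.274334 × 545.683269 = 15428.830935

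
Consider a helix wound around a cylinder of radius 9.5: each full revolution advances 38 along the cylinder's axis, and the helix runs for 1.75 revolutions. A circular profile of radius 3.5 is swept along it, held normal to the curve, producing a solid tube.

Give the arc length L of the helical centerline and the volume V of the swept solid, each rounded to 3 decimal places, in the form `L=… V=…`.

2πR = 2π·9.5 = 59.690260
per-turn = √(59.690260² + 38²) = √(3562.9272 + 1444) = √5006.9272 = 70.759644
L = 1.75 × 70.759644 = 123.829377
V = π·3.5² × L = 38.484510 × 123.829377 = 4765.512884

L=123.829 V=4765.513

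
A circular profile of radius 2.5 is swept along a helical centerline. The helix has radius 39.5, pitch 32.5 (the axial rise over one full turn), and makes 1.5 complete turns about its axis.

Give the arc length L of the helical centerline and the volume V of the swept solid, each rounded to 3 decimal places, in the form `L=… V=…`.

2πR = 2π·39.5 = 248.185820
per-turn = √(248.185820² + 32.5²) = √(61596.2011 + 1056.25) = √62652.4511 = 250.304716
L = 1.5 × 250.304716 = 375.457075
V = π·2.5² × L = 19.634954 × 375.457075 = 7372.082422

L=375.457 V=7372.082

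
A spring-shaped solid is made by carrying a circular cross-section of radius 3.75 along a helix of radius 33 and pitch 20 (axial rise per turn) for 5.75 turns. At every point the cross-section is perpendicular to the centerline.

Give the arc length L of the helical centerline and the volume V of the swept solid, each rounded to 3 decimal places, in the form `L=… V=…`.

L=1197.768 V=52915.764

2πR = 2π·33 = 207.345115
per-turn = √(207.345115² + 20²) = √(42991.9968 + 400) = √43391.9968 = 208.307457
L = 5.75 × 208.307457 = 1197.767880
V = π·3.75² × L = 44.178647 × 1197.767880 = 52915.763968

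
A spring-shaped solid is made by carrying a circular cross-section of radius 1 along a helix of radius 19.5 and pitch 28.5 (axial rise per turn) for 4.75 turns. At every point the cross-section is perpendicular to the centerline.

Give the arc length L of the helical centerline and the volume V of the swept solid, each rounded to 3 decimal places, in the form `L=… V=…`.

2πR = 2π·19.5 = 122.522113
per-turn = √(122.522113² + 28.5²) = √(15011.6683 + 812.25) = √15823.9183 = 125.793157
L = 4.75 × 125.793157 = 597.517495
V = π·1² × L = 3.141593 × 597.517495 = 1877.156572

L=597.517 V=1877.157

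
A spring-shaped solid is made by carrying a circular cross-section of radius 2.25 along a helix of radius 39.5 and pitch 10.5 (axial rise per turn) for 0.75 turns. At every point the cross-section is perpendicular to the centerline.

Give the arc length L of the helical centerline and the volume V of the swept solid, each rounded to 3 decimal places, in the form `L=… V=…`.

L=186.306 V=2963.067

2πR = 2π·39.5 = 248.185820
per-turn = √(248.185820² + 10.5²) = √(61596.2011 + 110.25) = √61706.4511 = 248.407832
L = 0.75 × 248.407832 = 186.305874
V = π·2.25² × L = 15.904313 × 186.305874 = 2963.066900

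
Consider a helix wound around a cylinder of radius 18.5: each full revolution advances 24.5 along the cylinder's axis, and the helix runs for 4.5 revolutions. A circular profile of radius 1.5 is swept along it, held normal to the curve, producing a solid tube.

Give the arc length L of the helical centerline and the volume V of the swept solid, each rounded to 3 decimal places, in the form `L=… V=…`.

2πR = 2π·18.5 = 116.238928
per-turn = √(116.238928² + 24.5²) = √(13511.4884 + 600.25) = √14111.7384 = 118.792838
L = 4.5 × 118.792838 = 534.567772
V = π·1.5² × L = 7.068583 × 534.567772 = 3778.636919

L=534.568 V=3778.637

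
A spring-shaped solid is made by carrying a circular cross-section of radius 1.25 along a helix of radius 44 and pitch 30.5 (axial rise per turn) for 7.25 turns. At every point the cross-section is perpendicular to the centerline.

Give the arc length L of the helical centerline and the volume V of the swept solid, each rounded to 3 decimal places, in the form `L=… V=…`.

2πR = 2π·44 = 276.460154
per-turn = √(276.460154² + 30.5²) = √(76430.2165 + 930.25) = √77360.4665 = 278.137496
L = 7.25 × 278.137496 = 2016.496843
V = π·1.25² × L = 4.908739 × 2016.496843 = 9898.455733

L=2016.497 V=9898.456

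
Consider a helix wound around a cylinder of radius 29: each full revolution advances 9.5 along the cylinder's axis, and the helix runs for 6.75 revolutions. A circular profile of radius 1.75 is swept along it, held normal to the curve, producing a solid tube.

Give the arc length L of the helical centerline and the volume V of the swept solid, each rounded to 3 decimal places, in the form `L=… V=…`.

2πR = 2π·29 = 182.212374
per-turn = √(182.212374² + 9.5²) = √(33201.3492 + 90.25) = √33291.5992 = 182.459856
L = 6.75 × 182.459856 = 1231.604031
V = π·1.75² × L = 9.621128 × 1231.604031 = 11849.419412

L=1231.604 V=11849.419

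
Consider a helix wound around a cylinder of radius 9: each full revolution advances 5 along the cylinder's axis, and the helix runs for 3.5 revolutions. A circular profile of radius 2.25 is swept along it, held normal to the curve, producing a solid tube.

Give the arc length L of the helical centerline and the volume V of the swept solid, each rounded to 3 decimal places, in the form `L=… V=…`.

2πR = 2π·9 = 56.548668
per-turn = √(56.548668² + 5²) = √(3197.7518 + 25) = √3222.7518 = 56.769286
L = 3.5 × 56.769286 = 198.692501
V = π·2.25² × L = 15.904313 × 198.692501 = 3160.067685

L=198.693 V=3160.068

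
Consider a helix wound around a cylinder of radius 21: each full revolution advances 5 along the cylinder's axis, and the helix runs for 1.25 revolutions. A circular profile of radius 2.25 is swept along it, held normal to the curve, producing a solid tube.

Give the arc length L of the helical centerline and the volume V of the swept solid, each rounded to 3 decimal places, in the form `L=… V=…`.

2πR = 2π·21 = 131.946891
per-turn = √(131.946891² + 5²) = √(17409.9822 + 25) = √17434.9822 = 132.041593
L = 1.25 × 132.041593 = 165.051991
V = π·2.25² × L = 15.904313 × 165.051991 = 2625.038490

L=165.052 V=2625.038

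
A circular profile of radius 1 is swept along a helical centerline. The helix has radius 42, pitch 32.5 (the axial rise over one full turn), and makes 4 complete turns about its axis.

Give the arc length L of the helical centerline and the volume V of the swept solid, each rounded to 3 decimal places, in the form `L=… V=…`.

2πR = 2π·42 = 263.893783
per-turn = √(263.893783² + 32.5²) = √(69639.9287 + 1056.25) = √70696.1787 = 265.887530
L = 4 × 265.887530 = 1063.550120
V = π·1² × L = 3.141593 × 1063.550120 = 3341.241245

L=1063.550 V=3341.241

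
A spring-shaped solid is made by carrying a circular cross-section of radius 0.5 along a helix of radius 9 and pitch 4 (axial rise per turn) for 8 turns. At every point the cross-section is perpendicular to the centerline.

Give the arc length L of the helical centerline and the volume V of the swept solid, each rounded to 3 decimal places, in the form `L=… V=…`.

2πR = 2π·9 = 56.548668
per-turn = √(56.548668² + 4²) = √(3197.7518 + 16) = √3213.7518 = 56.689962
L = 8 × 56.689962 = 453.519698
V = π·0.5² × L = 0.785398 × 453.519698 = 356.193538

L=453.520 V=356.194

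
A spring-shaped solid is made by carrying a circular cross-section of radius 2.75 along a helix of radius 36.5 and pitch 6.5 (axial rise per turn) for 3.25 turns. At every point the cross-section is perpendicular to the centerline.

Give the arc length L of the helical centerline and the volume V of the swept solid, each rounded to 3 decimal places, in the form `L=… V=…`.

L=745.642 V=17715.186

2πR = 2π·36.5 = 229.336264
per-turn = √(229.336264² + 6.5²) = √(52595.1219 + 42.25) = √52637.3719 = 229.428359
L = 3.25 × 229.428359 = 745.642166
V = π·2.75² × L = 23.758294 × 745.642166 = 17715.186136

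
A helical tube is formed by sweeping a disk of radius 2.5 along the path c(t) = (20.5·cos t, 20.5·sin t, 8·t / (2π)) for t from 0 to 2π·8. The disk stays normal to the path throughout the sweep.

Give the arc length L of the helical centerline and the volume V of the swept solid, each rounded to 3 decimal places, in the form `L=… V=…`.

2πR = 2π·20.5 = 128.805299
per-turn = √(128.805299² + 8²) = √(16590.8050 + 64) = √16654.8050 = 129.053497
L = 8 × 129.053497 = 1032.427973
V = π·2.5² × L = 19.634954 × 1032.427973 = 20271.675850

L=1032.428 V=20271.676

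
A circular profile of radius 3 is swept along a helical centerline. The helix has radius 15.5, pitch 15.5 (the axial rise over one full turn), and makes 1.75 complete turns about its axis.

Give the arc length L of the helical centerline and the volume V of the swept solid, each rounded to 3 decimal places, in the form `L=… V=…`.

2πR = 2π·15.5 = 97.389372
per-turn = √(97.389372² + 15.5²) = √(9484.6898 + 240.25) = √9724.9398 = 98.615110
L = 1.75 × 98.615110 = 172.576442
V = π·3² × L = 28.274334 × 172.576442 = 4879.483933

L=172.576 V=4879.484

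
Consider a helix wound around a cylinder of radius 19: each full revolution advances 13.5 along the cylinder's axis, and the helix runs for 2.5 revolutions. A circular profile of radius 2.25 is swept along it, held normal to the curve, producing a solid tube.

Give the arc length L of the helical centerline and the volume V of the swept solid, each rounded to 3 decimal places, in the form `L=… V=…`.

2πR = 2π·19 = 119.380521
per-turn = √(119.380521² + 13.5²) = √(14251.7088 + 182.25) = √14433.9588 = 120.141411
L = 2.5 × 120.141411 = 300.353529
V = π·2.25² × L = 15.904313 × 300.353529 = 4776.916474

L=300.354 V=4776.916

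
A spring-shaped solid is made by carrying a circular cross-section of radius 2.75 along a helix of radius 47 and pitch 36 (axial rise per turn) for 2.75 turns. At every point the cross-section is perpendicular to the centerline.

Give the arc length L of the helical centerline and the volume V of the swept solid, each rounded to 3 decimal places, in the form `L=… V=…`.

2πR = 2π·47 = 295.309709
per-turn = √(295.309709² + 36²) = √(87207.8245 + 1296) = √88503.8245 = 297.495923
L = 2.75 × 297.495923 = 818.113790
V = π·2.75² × L = 23.758294 × 818.113790 = 19436.988300

L=818.114 V=19436.988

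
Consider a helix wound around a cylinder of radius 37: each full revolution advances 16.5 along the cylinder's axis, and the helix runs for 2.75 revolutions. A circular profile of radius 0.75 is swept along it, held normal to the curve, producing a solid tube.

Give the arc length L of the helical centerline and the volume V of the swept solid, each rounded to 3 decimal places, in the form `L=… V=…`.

2πR = 2π·37 = 232.477856
per-turn = √(232.477856² + 16.5²) = √(54045.9537 + 272.25) = √54318.2037 = 233.062660
L = 2.75 × 233.062660 = 640.922316
V = π·0.75² × L = 1.767146 × 640.922316 = 1132.603223

L=640.922 V=1132.603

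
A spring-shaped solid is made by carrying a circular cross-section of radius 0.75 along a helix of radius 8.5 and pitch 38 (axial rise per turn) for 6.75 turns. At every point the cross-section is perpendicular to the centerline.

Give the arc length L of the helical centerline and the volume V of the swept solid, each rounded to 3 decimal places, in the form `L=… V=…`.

2πR = 2π·8.5 = 53.407075
per-turn = √(53.407075² + 38²) = √(2852.3157 + 1444) = √4296.3157 = 65.546286
L = 6.75 × 65.546286 = 442.437434
V = π·0.75² × L = 1.767146 × 442.437434 = 781.851483

L=442.437 V=781.851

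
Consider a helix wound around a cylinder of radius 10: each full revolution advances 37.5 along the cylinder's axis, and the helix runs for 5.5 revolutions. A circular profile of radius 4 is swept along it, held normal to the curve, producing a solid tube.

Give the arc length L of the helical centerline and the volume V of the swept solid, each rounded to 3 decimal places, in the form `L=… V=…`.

2πR = 2π·10 = 62.831853
per-turn = √(62.831853² + 37.5²) = √(3947.8418 + 1406.25) = √5354.0918 = 73.171660
L = 5.5 × 73.171660 = 402.444127
V = π·4² × L = 50.265482 × 402.444127 = 20229.048231

L=402.444 V=20229.048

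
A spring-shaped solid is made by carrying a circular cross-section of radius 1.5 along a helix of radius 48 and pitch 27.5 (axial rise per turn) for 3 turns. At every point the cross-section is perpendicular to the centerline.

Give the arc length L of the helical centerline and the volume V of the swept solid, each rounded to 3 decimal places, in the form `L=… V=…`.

L=908.532 V=6422.036

2πR = 2π·48 = 301.592895
per-turn = √(301.592895² + 27.5²) = √(90958.2742 + 756.25) = √91714.5242 = 302.844059
L = 3 × 302.844059 = 908.532177
V = π·1.5² × L = 7.068583 × 908.532177 = 6422.035532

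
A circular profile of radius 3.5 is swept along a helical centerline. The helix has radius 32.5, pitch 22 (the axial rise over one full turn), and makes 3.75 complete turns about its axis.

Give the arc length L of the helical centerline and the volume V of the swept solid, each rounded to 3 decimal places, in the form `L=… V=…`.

2πR = 2π·32.5 = 204.203522
per-turn = √(204.203522² + 22²) = √(41699.0786 + 484) = √42183.0786 = 205.385196
L = 3.75 × 205.385196 = 770.194484
V = π·3.5² × L = 38.484510 × 770.194484 = 29640.557315

L=770.194 V=29640.557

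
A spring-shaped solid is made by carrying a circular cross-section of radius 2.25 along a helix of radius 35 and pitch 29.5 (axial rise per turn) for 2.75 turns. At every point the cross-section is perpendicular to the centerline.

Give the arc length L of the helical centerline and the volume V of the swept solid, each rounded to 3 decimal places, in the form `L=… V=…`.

2πR = 2π·35 = 219.911486
per-turn = √(219.911486² + 29.5²) = √(48361.0616 + 870.25) = √49231.3116 = 221.881301
L = 2.75 × 221.881301 = 610.173577
V = π·2.25² × L = 15.904313 × 610.173577 = 9704.391432

L=610.174 V=9704.391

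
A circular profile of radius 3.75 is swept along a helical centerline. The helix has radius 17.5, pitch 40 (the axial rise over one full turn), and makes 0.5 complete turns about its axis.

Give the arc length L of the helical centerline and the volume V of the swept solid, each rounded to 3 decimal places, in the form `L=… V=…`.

2πR = 2π·17.5 = 109.955743
per-turn = √(109.955743² + 40²) = √(12090.2654 + 1600) = √13690.2654 = 117.005408
L = 0.5 × 117.005408 = 58.502704
V = π·3.75² × L = 44.178647 × 58.502704 = 2584.570280

L=58.503 V=2584.570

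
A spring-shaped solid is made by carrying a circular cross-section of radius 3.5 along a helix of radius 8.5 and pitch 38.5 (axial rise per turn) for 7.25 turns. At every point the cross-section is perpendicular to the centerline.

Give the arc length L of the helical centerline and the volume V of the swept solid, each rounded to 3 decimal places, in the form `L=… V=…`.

L=477.321 V=18369.476

2πR = 2π·8.5 = 53.407075
per-turn = √(53.407075² + 38.5²) = √(2852.3157 + 1482.25) = √4334.5657 = 65.837418
L = 7.25 × 65.837418 = 477.321284
V = π·3.5² × L = 38.484510 × 477.321284 = 18369.475729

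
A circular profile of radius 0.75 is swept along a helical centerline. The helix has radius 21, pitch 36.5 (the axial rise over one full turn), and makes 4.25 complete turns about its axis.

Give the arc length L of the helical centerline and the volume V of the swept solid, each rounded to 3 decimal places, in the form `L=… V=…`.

2πR = 2π·21 = 131.946891
per-turn = √(131.946891² + 36.5²) = √(17409.9822 + 1332.25) = √18742.2322 = 136.902272
L = 4.25 × 136.902272 = 581.834657
V = π·0.75² × L = 1.767146 × 581.834657 = 1028.186710

L=581.835 V=1028.187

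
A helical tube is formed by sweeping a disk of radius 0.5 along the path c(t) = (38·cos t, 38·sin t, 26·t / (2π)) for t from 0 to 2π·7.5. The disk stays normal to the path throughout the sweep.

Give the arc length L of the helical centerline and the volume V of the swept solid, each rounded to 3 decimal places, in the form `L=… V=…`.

2πR = 2π·38 = 238.761042
per-turn = √(238.761042² + 26²) = √(57006.8350 + 676) = √57682.8350 = 240.172511
L = 7.5 × 240.172511 = 1801.293832
V = π·0.5² × L = 0.785398 × 1801.293832 = 1414.732868

L=1801.294 V=1414.733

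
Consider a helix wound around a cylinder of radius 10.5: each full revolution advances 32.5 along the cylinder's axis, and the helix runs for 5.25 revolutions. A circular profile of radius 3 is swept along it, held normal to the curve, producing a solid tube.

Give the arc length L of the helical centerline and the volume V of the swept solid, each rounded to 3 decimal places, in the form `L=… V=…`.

2πR = 2π·10.5 = 65.973446
per-turn = √(65.973446² + 32.5²) = √(4352.4955 + 1056.25) = √5408.7455 = 73.544174
L = 5.25 × 73.544174 = 386.106914
V = π·3² × L = 28.274334 × 386.106914 = 10916.915798

L=386.107 V=10916.916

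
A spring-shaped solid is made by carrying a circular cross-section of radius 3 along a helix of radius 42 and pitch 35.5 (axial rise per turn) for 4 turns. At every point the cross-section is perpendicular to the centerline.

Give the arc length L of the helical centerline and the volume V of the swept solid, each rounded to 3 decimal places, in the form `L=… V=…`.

L=1065.083 V=30114.526

2πR = 2π·42 = 263.893783
per-turn = √(263.893783² + 35.5²) = √(69639.9287 + 1260.25) = √70900.1787 = 266.270875
L = 4 × 266.270875 = 1065.083498
V = π·3² × L = 28.274334 × 1065.083498 = 30114.526445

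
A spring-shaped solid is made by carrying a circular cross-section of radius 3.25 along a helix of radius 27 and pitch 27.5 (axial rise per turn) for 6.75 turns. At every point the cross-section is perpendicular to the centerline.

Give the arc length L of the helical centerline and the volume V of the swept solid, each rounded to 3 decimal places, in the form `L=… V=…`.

L=1160.058 V=38494.291

2πR = 2π·27 = 169.646003
per-turn = √(169.646003² + 27.5²) = √(28779.7664 + 756.25) = √29536.0164 = 171.860456
L = 6.75 × 171.860456 = 1160.058080
V = π·3.25² × L = 33.183072 × 1160.058080 = 38494.291258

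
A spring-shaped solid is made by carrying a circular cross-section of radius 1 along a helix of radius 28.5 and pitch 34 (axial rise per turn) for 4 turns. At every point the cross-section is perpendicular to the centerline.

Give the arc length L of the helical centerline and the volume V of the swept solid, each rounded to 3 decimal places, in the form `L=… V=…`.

2πR = 2π·28.5 = 179.070781
per-turn = √(179.070781² + 34²) = √(32066.3447 + 1156) = √33222.3447 = 182.269978
L = 4 × 182.269978 = 729.079910
V = π·1² × L = 3.141593 × 729.079910 = 2290.472089

L=729.080 V=2290.472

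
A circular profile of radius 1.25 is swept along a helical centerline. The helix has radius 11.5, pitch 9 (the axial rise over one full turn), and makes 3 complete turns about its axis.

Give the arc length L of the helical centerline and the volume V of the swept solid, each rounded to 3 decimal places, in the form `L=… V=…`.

2πR = 2π·11.5 = 72.256631
per-turn = √(72.256631² + 9²) = √(5221.0207 + 81) = √5302.0207 = 72.814976
L = 3 × 72.814976 = 218.444928
V = π·1.25² × L = 4.908739 × 218.444928 = 1072.289033

L=218.445 V=1072.289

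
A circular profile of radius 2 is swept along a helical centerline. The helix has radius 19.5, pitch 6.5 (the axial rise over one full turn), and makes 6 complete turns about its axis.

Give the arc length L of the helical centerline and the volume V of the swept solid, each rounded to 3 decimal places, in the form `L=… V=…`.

L=736.166 V=9250.941

2πR = 2π·19.5 = 122.522113
per-turn = √(122.522113² + 6.5²) = √(15011.6683 + 42.25) = √15053.9183 = 122.694410
L = 6 × 122.694410 = 736.166461
V = π·2² × L = 12.566371 × 736.166461 = 9250.940585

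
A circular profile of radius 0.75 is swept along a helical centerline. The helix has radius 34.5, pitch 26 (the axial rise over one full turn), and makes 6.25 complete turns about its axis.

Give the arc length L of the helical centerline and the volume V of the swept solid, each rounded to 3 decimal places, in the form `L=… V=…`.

L=1364.522 V=2411.310

2πR = 2π·34.5 = 216.769893
per-turn = √(216.769893² + 26²) = √(46989.1866 + 676) = √47665.1866 = 218.323582
L = 6.25 × 218.323582 = 1364.522389
V = π·0.75² × L = 1.767146 × 1364.522389 = 2411.310101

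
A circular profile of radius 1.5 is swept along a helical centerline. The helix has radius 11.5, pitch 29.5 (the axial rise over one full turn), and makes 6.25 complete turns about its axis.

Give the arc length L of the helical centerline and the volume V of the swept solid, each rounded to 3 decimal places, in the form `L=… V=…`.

2πR = 2π·11.5 = 72.256631
per-turn = √(72.256631² + 29.5²) = √(5221.0207 + 870.25) = √6091.2707 = 78.046593
L = 6.25 × 78.046593 = 487.791208
V = π·1.5² × L = 7.068583 × 487.791208 = 3447.992872

L=487.791 V=3447.993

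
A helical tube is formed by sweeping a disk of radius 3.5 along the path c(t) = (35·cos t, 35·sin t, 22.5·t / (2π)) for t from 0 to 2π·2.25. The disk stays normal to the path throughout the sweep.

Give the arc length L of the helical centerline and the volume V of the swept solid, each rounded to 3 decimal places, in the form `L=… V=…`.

L=497.384 V=19141.576

2πR = 2π·35 = 219.911486
per-turn = √(219.911486² + 22.5²) = √(48361.0616 + 506.25) = √48867.3116 = 221.059520
L = 2.25 × 221.059520 = 497.383921
V = π·3.5² × L = 38.484510 × 497.383921 = 19141.576482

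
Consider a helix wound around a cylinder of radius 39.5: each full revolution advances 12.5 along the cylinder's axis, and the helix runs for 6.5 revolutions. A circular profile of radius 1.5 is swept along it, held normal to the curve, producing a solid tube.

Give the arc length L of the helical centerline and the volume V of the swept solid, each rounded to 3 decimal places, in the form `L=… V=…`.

2πR = 2π·39.5 = 248.185820
per-turn = √(248.185820² + 12.5²) = √(61596.2011 + 156.25) = √61752.4511 = 248.500405
L = 6.5 × 248.500405 = 1615.252630
V = π·1.5² × L = 7.068583 × 1615.252630 = 11417.548039

L=1615.253 V=11417.548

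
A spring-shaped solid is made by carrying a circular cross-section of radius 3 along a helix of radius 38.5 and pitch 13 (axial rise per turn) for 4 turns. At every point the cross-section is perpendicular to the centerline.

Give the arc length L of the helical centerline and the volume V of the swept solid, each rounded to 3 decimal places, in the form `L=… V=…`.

L=969.007 V=27398.021

2πR = 2π·38.5 = 241.902634
per-turn = √(241.902634² + 13²) = √(58516.8845 + 169) = √58685.8845 = 242.251697
L = 4 × 242.251697 = 969.006786
V = π·3² × L = 28.274334 × 969.006786 = 27398.021410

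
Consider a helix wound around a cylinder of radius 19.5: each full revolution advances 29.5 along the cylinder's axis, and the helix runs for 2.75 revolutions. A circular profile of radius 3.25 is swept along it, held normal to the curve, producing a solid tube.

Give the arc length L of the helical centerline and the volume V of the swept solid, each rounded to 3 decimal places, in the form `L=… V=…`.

2πR = 2π·19.5 = 122.522113
per-turn = √(122.522113² + 29.5²) = √(15011.6683 + 870.25) = √15881.9183 = 126.023483
L = 2.75 × 126.023483 = 346.564579
V = π·3.25² × L = 33.183072 × 346.564579 = 11500.077502

L=346.565 V=11500.078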